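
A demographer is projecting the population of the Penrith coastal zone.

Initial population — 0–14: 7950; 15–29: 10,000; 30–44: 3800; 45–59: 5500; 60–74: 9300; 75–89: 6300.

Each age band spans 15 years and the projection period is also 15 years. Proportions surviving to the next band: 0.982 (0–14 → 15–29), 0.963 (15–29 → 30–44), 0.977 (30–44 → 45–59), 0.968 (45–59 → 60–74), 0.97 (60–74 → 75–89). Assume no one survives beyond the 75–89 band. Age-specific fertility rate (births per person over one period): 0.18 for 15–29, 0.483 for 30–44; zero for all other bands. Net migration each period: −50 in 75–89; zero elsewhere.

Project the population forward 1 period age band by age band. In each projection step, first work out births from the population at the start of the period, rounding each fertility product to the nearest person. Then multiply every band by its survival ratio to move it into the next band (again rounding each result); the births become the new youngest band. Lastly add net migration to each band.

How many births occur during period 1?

3635

(Bands numbered youngest = 1 to oldest = 6.)
Period 1:
Births: 10000 × 0.18 = 1800 ; 3800 × 0.483 = 1835 ⇒ total 3635
Band 2: 7950 × 0.982 = 7807
Band 3: 10000 × 0.963 = 9630
Band 4: 3800 × 0.977 = 3713
Band 5: 5500 × 0.968 = 5324
Band 6: 9300 × 0.97 = 9021
Net migration: Band 6 − 50 → 8971
End of period: [3635, 7807, 9630, 3713, 5324, 8971]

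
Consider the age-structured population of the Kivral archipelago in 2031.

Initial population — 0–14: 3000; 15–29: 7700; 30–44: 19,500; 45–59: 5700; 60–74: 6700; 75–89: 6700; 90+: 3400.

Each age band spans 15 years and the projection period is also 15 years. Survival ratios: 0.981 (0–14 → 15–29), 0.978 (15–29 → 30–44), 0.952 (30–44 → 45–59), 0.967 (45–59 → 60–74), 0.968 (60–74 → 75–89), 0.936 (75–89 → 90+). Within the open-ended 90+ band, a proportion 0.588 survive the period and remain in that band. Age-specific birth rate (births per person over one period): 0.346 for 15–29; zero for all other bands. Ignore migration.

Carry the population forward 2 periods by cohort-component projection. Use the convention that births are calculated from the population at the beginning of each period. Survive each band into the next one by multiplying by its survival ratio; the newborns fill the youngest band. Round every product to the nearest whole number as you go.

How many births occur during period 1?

— Period 1 —
Births: 7700 * 0.346 = 2664
15–29: 3000 * 0.981 = 2943
30–44: 7700 * 0.978 = 7531
45–59: 19500 * 0.952 = 18564
60–74: 5700 * 0.967 = 5512
75–89: 6700 * 0.968 = 6486
90+: 6700 * 0.936 + 3400 * 0.588 = 6271 + 1999 = 8270
→ [2664, 2943, 7531, 18564, 5512, 6486, 8270]

2664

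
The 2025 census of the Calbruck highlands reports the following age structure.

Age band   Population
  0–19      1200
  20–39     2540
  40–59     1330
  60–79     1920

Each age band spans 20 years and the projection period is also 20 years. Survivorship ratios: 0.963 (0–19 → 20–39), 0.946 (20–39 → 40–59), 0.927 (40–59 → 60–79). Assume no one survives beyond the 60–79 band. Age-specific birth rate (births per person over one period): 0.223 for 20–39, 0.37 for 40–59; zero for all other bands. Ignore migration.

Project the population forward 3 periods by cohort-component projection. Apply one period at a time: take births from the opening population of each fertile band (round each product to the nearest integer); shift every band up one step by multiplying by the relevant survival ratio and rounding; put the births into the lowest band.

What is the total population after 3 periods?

Let group 1 be 0–19 through group 4 = 60–79.
After projecting period 1:
Births: 2540 × 0.223 = 566, 1330 × 0.37 = 492 → 1058
Group 2: 1200 × 0.963 = 1156
Group 3: 2540 × 0.946 = 2403
Group 4: 1330 × 0.927 = 1233
Giving 1058 / 1156 / 2403 / 1233.
After projecting period 2:
Births: 1156 × 0.223 = 258, 2403 × 0.37 = 889 → 1147
Group 2: 1058 × 0.963 = 1019
Group 3: 1156 × 0.946 = 1094
Group 4: 2403 × 0.927 = 2228
Giving 1147 / 1019 / 1094 / 2228.
After projecting period 3:
Births: 1019 × 0.223 = 227, 1094 × 0.37 = 405 → 632
Group 2: 1147 × 0.963 = 1105
Group 3: 1019 × 0.946 = 964
Group 4: 1094 × 0.927 = 1014
Giving 632 / 1105 / 964 / 1014.
Total after period 3: 632 + 1105 + 964 + 1014 = 3715

3715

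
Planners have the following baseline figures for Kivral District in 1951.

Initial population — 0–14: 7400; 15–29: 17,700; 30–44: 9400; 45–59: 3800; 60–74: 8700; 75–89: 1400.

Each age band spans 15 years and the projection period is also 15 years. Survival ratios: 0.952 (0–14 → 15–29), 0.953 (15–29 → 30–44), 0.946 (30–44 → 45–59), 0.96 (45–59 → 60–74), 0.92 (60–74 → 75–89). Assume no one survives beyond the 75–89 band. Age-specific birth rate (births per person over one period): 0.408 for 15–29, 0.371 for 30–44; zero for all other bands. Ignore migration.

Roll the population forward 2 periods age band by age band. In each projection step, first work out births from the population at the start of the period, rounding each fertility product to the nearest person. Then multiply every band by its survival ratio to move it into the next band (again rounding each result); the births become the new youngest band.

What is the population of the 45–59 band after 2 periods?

15957

Let band 1 be 0–14 through band 6 = 75–89.
After projecting period 1:
Births: 17700 × 0.408 = 7222, 9400 × 0.371 = 3487 ⇒ total 10709
Band 2: 7400 × 0.952 = 7045
Band 3: 17700 × 0.953 = 16868
Band 4: 9400 × 0.946 = 8892
Band 5: 3800 × 0.96 = 3648
Band 6: 8700 × 0.92 = 8004
Population now: 0–14=10709, 15–29=7045, 30–44=16868, 45–59=8892, 60–74=3648, 75–89=8004
After projecting period 2:
Births: 7045 × 0.408 = 2874, 16868 × 0.371 = 6258 ⇒ total 9132
Band 2: 10709 × 0.952 = 10195
Band 3: 7045 × 0.953 = 6714
Band 4: 16868 × 0.946 = 15957
Band 5: 8892 × 0.96 = 8536
Band 6: 3648 × 0.92 = 3356
Population now: 0–14=9132, 15–29=10195, 30–44=6714, 45–59=15957, 60–74=8536, 75–89=3356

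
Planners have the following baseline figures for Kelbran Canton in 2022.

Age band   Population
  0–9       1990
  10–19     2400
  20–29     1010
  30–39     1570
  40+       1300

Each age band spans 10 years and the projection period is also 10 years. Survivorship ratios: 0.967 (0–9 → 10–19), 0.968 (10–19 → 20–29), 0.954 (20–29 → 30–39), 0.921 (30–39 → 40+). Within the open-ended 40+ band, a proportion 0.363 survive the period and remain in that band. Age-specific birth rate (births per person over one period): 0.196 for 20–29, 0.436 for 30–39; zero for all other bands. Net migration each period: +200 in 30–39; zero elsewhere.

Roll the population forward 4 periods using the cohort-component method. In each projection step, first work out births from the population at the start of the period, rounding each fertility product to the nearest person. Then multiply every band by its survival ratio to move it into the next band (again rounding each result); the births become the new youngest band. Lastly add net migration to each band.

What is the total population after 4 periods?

(Bands numbered youngest = 1 to oldest = 5.)
After projecting period 1:
Births: 1010 × 0.196 = 198, 1570 × 0.436 = 685 → 883
Band 2: 1990 × 0.967 = 1924
Band 3: 2400 × 0.968 = 2323
Band 4: 1010 × 0.954 = 964
Band 5: 1570 × 0.921 + 1300 × 0.363 = 1446 + 472 = 1918
Net migration: Band 4 + 200 → 1164
Population now: 0–9=883, 10–19=1924, 20–29=2323, 30–39=1164, 40+=1918
After projecting period 2:
Births: 2323 × 0.196 = 455, 1164 × 0.436 = 508 → 963
Band 2: 883 × 0.967 = 854
Band 3: 1924 × 0.968 = 1862
Band 4: 2323 × 0.954 = 2216
Band 5: 1164 × 0.921 + 1918 × 0.363 = 1072 + 696 = 1768
Net migration: Band 4 + 200 → 2416
Population now: 0–9=963, 10–19=854, 20–29=1862, 30–39=2416, 40+=1768
After projecting period 3:
Births: 1862 × 0.196 = 365, 2416 × 0.436 = 1053 → 1418
Band 2: 963 × 0.967 = 931
Band 3: 854 × 0.968 = 827
Band 4: 1862 × 0.954 = 1776
Band 5: 2416 × 0.921 + 1768 × 0.363 = 2225 + 642 = 2867
Net migration: Band 4 + 200 → 1976
Population now: 0–9=1418, 10–19=931, 20–29=827, 30–39=1976, 40+=2867
After projecting period 4:
Births: 827 × 0.196 = 162, 1976 × 0.436 = 862 → 1024
Band 2: 1418 × 0.967 = 1371
Band 3: 931 × 0.968 = 901
Band 4: 827 × 0.954 = 789
Band 5: 1976 × 0.921 + 2867 × 0.363 = 1820 + 1041 = 2861
Net migration: Band 4 + 200 → 989
Population now: 0–9=1024, 10–19=1371, 20–29=901, 30–39=989, 40+=2861
Total after period 4: 1024 + 1371 + 901 + 989 + 2861 = 7146

7146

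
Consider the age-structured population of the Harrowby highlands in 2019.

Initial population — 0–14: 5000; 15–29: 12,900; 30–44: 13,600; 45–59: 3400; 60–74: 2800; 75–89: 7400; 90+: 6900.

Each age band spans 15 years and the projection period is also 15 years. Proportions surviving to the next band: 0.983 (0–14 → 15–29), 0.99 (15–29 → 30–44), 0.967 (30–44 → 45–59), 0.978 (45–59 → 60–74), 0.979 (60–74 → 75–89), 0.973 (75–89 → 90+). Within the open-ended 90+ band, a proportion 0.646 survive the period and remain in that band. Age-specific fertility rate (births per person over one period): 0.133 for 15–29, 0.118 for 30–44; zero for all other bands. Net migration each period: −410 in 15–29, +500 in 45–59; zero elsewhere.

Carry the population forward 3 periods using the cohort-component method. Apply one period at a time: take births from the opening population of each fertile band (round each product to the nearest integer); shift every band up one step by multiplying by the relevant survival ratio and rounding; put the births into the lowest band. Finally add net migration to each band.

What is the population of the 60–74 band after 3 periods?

12567

Call the bands 1 to 7, youngest first.
Period 1:
Births: 12900 × 0.133 = 1716 ; 13600 × 0.118 = 1605 ⇒ total 3321
Band 2: 5000 × 0.983 = 4915
Band 3: 12900 × 0.99 = 12771
Band 4: 13600 × 0.967 = 13151
Band 5: 3400 × 0.978 = 3325
Band 6: 2800 × 0.979 = 2741
Band 7: 7400 × 0.973 + 6900 × 0.646 = 7200 + 4457 = 11657
Net migration: Band 2 − 410 → 4505; Band 4 + 500 → 13651
End of period: [3321, 4505, 12771, 13651, 3325, 2741, 11657]
Period 2:
Births: 4505 × 0.133 = 599 ; 12771 × 0.118 = 1507 ⇒ total 2106
Band 2: 3321 × 0.983 = 3265
Band 3: 4505 × 0.99 = 4460
Band 4: 12771 × 0.967 = 12350
Band 5: 13651 × 0.978 = 13351
Band 6: 3325 × 0.979 = 3255
Band 7: 2741 × 0.973 + 11657 × 0.646 = 2667 + 7530 = 10197
Net migration: Band 2 − 410 → 2855; Band 4 + 500 → 12850
End of period: [2106, 2855, 4460, 12850, 13351, 3255, 10197]
Period 3:
Births: 2855 × 0.133 = 380 ; 4460 × 0.118 = 526 ⇒ total 906
Band 2: 2106 × 0.983 = 2070
Band 3: 2855 × 0.99 = 2826
Band 4: 4460 × 0.967 = 4313
Band 5: 12850 × 0.978 = 12567
Band 6: 13351 × 0.979 = 13071
Band 7: 3255 × 0.973 + 10197 × 0.646 = 3167 + 6587 = 9754
Net migration: Band 2 − 410 → 1660; Band 4 + 500 → 4813
End of period: [906, 1660, 2826, 4813, 12567, 13071, 9754]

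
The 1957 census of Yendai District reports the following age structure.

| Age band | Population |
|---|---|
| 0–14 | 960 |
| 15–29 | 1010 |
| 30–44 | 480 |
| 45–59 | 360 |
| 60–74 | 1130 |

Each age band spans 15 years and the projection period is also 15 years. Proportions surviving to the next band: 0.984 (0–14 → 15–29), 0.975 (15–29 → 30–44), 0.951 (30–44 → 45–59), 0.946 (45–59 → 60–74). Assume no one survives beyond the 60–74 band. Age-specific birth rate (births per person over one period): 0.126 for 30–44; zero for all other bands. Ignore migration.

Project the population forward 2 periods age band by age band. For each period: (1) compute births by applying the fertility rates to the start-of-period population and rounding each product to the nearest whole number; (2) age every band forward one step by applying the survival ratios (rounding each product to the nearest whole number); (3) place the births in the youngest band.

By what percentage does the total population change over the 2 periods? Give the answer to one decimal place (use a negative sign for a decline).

-37.3

[period 1]
Births: 480 * 0.126 = 60
15–29: 960 * 0.984 = 945
30–44: 1010 * 0.975 = 985
45–59: 480 * 0.951 = 456
60–74: 360 * 0.946 = 341
Population now: 0–14=60, 15–29=945, 30–44=985, 45–59=456, 60–74=341
[period 2]
Births: 985 * 0.126 = 124
15–29: 60 * 0.984 = 59
30–44: 945 * 0.975 = 921
45–59: 985 * 0.951 = 937
60–74: 456 * 0.946 = 431
Population now: 0–14=124, 15–29=59, 30–44=921, 45–59=937, 60–74=431
Total: 3940 → 2472; change = -1468; percentage change = -37.3%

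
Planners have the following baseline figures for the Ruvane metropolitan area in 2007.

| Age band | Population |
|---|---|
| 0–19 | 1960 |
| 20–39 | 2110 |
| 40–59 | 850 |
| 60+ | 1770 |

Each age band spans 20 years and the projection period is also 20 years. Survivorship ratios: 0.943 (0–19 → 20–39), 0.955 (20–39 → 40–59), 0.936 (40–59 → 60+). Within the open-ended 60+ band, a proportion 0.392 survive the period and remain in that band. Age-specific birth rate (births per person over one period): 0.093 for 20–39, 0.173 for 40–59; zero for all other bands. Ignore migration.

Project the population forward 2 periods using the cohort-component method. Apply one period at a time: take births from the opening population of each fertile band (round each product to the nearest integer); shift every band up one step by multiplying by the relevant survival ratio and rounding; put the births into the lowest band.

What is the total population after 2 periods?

5079

Period 1.
Births: 2110 × 0.093 = 196  |  850 × 0.173 = 147 — total 343
20–39: 1960 × 0.943 = 1848
40–59: 2110 × 0.955 = 2015
60+: 850 × 0.936 + 1770 × 0.392 = 796 + 694 = 1490
End of period: [343, 1848, 2015, 1490]
Period 2.
Births: 1848 × 0.093 = 172  |  2015 × 0.173 = 349 — total 521
20–39: 343 × 0.943 = 323
40–59: 1848 × 0.955 = 1765
60+: 2015 × 0.936 + 1490 × 0.392 = 1886 + 584 = 2470
End of period: [521, 323, 1765, 2470]
Total after period 2: 521 + 323 + 1765 + 2470 = 5079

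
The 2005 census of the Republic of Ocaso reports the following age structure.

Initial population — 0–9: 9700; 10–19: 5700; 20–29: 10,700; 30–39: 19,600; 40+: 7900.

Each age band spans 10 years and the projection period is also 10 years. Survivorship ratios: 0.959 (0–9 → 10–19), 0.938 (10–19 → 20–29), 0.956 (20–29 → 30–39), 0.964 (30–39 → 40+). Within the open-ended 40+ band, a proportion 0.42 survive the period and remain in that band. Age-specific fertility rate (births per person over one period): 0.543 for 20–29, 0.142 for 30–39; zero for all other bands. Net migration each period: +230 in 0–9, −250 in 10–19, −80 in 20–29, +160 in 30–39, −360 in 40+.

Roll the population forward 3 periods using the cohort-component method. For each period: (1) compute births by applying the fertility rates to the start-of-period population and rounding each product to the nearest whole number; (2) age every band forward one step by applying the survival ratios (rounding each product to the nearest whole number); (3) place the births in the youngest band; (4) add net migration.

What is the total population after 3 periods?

Period 1:
Births: 10700 * 0.543 = 5810 ; 19600 * 0.142 = 2783 → total 8593
10–19: 9700 * 0.959 = 9302
20–29: 5700 * 0.938 = 5347
30–39: 10700 * 0.956 = 10229
40+: 19600 * 0.964 + 7900 * 0.42 = 18894 + 3318 = 22212
Net migration: 0–9 + 230 → 8823; 10–19 − 250 → 9052; 20–29 − 80 → 5267; 30–39 + 160 → 10389; 40+ − 360 → 21852
→ [8823, 9052, 5267, 10389, 21852]
Period 2:
Births: 5267 * 0.543 = 2860 ; 10389 * 0.142 = 1475 → total 4335
10–19: 8823 * 0.959 = 8461
20–29: 9052 * 0.938 = 8491
30–39: 5267 * 0.956 = 5035
40+: 10389 * 0.964 + 21852 * 0.42 = 10015 + 9178 = 19193
Net migration: 0–9 + 230 → 4565; 10–19 − 250 → 8211; 20–29 − 80 → 8411; 30–39 + 160 → 5195; 40+ − 360 → 18833
→ [4565, 8211, 8411, 5195, 18833]
Period 3:
Births: 8411 * 0.543 = 4567 ; 5195 * 0.142 = 738 → total 5305
10–19: 4565 * 0.959 = 4378
20–29: 8211 * 0.938 = 7702
30–39: 8411 * 0.956 = 8041
40+: 5195 * 0.964 + 18833 * 0.42 = 5008 + 7910 = 12918
Net migration: 0–9 + 230 → 5535; 10–19 − 250 → 4128; 20–29 − 80 → 7622; 30–39 + 160 → 8201; 40+ − 360 → 12558
→ [5535, 4128, 7622, 8201, 12558]
Total after period 3: 5535 + 4128 + 7622 + 8201 + 12558 = 38044

38044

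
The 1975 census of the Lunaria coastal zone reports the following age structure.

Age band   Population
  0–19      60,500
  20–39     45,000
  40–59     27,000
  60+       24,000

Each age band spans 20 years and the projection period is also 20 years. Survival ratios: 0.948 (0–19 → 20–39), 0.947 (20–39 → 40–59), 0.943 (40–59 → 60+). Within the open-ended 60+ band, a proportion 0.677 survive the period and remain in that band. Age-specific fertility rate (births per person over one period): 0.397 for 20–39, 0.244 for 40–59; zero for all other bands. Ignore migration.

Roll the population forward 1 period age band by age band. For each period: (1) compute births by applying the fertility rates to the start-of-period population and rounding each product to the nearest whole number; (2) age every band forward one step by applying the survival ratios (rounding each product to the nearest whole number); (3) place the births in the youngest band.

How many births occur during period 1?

Numbering the groups 1..4 from youngest to oldest:
[period 1]
Births: 45000 * 0.397 = 17865  |  27000 * 0.244 = 6588 → 24453
Group 2: 60500 * 0.948 = 57354
Group 3: 45000 * 0.947 = 42615
Group 4: 27000 * 0.943 + 24000 * 0.677 = 25461 + 16248 = 41709
Giving 24453 / 57354 / 42615 / 41709.

24453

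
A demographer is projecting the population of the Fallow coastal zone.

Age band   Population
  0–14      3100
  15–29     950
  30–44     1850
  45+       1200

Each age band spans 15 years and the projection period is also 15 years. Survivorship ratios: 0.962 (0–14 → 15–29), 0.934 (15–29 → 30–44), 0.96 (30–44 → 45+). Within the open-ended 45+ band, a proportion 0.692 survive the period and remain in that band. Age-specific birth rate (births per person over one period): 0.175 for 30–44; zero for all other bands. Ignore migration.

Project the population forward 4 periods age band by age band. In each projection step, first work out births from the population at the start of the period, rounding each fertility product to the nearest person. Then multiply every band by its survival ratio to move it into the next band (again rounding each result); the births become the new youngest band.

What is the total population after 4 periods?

4059

Numbering the groups 1..4 from youngest to oldest:
[period 1]
Births: 1850 × 0.175 = 324
Group 2: 3100 × 0.962 = 2982
Group 3: 950 × 0.934 = 887
Group 4: 1850 × 0.96 + 1200 × 0.692 = 1776 + 830 = 2606
→ [324, 2982, 887, 2606]
[period 2]
Births: 887 × 0.175 = 155
Group 2: 324 × 0.962 = 312
Group 3: 2982 × 0.934 = 2785
Group 4: 887 × 0.96 + 2606 × 0.692 = 852 + 1803 = 2655
→ [155, 312, 2785, 2655]
[period 3]
Births: 2785 × 0.175 = 487
Group 2: 155 × 0.962 = 149
Group 3: 312 × 0.934 = 291
Group 4: 2785 × 0.96 + 2655 × 0.692 = 2674 + 1837 = 4511
→ [487, 149, 291, 4511]
[period 4]
Births: 291 × 0.175 = 51
Group 2: 487 × 0.962 = 468
Group 3: 149 × 0.934 = 139
Group 4: 291 × 0.96 + 4511 × 0.692 = 279 + 3122 = 3401
→ [51, 468, 139, 3401]
Total after period 4: 51 + 468 + 139 + 3401 = 4059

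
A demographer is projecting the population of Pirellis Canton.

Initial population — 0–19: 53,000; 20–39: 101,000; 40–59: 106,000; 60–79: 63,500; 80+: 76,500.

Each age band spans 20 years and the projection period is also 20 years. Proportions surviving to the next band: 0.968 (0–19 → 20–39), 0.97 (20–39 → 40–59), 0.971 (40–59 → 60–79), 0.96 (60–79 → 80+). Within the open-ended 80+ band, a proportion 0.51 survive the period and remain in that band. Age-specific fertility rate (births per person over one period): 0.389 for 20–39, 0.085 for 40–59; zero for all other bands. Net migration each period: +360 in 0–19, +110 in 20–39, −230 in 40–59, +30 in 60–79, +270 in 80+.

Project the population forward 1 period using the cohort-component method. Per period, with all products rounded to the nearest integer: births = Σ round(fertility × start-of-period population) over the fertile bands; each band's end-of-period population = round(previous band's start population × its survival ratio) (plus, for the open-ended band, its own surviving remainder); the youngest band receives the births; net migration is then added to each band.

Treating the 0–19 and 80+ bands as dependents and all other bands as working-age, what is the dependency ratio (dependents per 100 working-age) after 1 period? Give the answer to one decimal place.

Let band 1 be 0–19 through band 5 = 80+.
— Period 1 —
Births: 101000 * 0.389 = 39289  |  106000 * 0.085 = 9010 → total 48299
Band 2: 53000 * 0.968 = 51304
Band 3: 101000 * 0.97 = 97970
Band 4: 106000 * 0.971 = 102926
Band 5: 63500 * 0.96 + 76500 * 0.51 = 60960 + 39015 = 99975
Net migration: Band 1 + 360 → 48659; Band 2 + 110 → 51414; Band 3 − 230 → 97740; Band 4 + 30 → 102956; Band 5 + 270 → 100245
Population now: 0–19=48659, 20–39=51414, 40–59=97740, 60–79=102956, 80+=100245
Dependents (band 0–19 + band 80+) = 48659 + 100245 = 148904; working-age = 252110; ratio = 148904/252110 × 100 = 59.1

59.1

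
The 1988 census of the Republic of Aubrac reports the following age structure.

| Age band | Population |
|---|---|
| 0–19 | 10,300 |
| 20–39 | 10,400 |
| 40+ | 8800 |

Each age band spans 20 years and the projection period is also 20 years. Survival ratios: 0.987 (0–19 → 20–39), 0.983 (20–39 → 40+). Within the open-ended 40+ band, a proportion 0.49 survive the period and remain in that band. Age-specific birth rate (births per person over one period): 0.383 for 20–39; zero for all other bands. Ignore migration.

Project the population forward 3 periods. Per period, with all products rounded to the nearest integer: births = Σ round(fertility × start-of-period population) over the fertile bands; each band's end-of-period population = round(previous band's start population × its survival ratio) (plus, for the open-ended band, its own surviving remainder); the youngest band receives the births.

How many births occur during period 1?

3983

Period 1.
Births: 10400 * 0.383 = 3983
20–39: 10300 * 0.987 = 10166
40+: 10400 * 0.983 + 8800 * 0.49 = 10223 + 4312 = 14535
Giving 3983 / 10166 / 14535.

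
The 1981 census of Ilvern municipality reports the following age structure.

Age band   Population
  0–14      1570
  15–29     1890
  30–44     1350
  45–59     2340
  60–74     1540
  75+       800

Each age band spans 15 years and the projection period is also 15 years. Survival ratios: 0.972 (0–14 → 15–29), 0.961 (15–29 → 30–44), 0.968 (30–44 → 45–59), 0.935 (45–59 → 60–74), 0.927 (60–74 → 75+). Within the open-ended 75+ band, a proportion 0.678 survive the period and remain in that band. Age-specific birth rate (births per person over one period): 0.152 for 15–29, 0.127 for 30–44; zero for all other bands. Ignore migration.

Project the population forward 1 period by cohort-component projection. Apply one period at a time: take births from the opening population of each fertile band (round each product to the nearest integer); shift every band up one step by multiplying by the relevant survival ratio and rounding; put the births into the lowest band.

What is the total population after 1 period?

Call the groups 1 to 6, youngest first.
Period 1:
Births: 1890 × 0.152 = 287  |  1350 × 0.127 = 171 → 458
Group 2: 1570 × 0.972 = 1526
Group 3: 1890 × 0.961 = 1816
Group 4: 1350 × 0.968 = 1307
Group 5: 2340 × 0.935 = 2188
Group 6: 1540 × 0.927 + 800 × 0.678 = 1428 + 542 = 1970
Giving 458 / 1526 / 1816 / 1307 / 2188 / 1970.
Total after period 1: 458 + 1526 + 1816 + 1307 + 2188 + 1970 = 9265

9265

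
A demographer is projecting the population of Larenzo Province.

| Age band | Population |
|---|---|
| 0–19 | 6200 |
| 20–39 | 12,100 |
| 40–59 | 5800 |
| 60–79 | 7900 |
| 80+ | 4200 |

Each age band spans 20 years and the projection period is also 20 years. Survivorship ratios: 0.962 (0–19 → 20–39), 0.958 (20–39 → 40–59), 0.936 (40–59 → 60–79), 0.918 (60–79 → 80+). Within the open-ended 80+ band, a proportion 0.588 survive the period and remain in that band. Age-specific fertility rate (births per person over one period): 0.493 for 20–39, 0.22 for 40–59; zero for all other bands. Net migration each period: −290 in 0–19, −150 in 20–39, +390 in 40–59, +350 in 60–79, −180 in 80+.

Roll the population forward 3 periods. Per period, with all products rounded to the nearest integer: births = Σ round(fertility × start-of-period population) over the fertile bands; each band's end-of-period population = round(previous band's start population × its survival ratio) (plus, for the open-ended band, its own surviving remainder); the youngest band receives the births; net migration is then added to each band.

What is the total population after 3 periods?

38439

— Period 1 —
Births: 12100 × 0.493 = 5965 ; 5800 × 0.22 = 1276 — total 7241
20–39: 6200 × 0.962 = 5964
40–59: 12100 × 0.958 = 11592
60–79: 5800 × 0.936 = 5429
80+: 7900 × 0.918 + 4200 × 0.588 = 7252 + 2470 = 9722
Net migration: 0–19 − 290 → 6951; 20–39 − 150 → 5814; 40–59 + 390 → 11982; 60–79 + 350 → 5779; 80+ − 180 → 9542
Giving 6951 / 5814 / 11982 / 5779 / 9542.
— Period 2 —
Births: 5814 × 0.493 = 2866 ; 11982 × 0.22 = 2636 — total 5502
20–39: 6951 × 0.962 = 6687
40–59: 5814 × 0.958 = 5570
60–79: 11982 × 0.936 = 11215
80+: 5779 × 0.918 + 9542 × 0.588 = 5305 + 5611 = 10916
Net migration: 0–19 − 290 → 5212; 20–39 − 150 → 6537; 40–59 + 390 → 5960; 60–79 + 350 → 11565; 80+ − 180 → 10736
Giving 5212 / 6537 / 5960 / 11565 / 10736.
— Period 3 —
Births: 6537 × 0.493 = 3223 ; 5960 × 0.22 = 1311 — total 4534
20–39: 5212 × 0.962 = 5014
40–59: 6537 × 0.958 = 6262
60–79: 5960 × 0.936 = 5579
80+: 11565 × 0.918 + 10736 × 0.588 = 10617 + 6313 = 16930
Net migration: 0–19 − 290 → 4244; 20–39 − 150 → 4864; 40–59 + 390 → 6652; 60–79 + 350 → 5929; 80+ − 180 → 16750
Giving 4244 / 4864 / 6652 / 5929 / 16750.
Total after period 3: 4244 + 4864 + 6652 + 5929 + 16750 = 38439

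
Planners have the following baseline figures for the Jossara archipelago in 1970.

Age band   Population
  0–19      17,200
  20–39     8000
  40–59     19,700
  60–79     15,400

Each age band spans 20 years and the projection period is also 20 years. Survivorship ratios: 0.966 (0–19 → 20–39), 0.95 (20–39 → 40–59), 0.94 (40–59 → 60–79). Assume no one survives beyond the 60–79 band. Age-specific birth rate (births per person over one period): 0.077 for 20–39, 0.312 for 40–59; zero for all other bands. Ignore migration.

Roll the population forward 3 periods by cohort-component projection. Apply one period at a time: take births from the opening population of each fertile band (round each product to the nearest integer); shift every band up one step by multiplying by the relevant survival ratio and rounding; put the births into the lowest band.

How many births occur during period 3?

Numbering the groups 1..4 from youngest to oldest:
Period 1.
Births: 8000 × 0.077 = 616  |  19700 × 0.312 = 6146 → total 6762
Group 2: 17200 × 0.966 = 16615
Group 3: 8000 × 0.95 = 7600
Group 4: 19700 × 0.94 = 18518
End of period: [6762, 16615, 7600, 18518]
Period 2.
Births: 16615 × 0.077 = 1279  |  7600 × 0.312 = 2371 → total 3650
Group 2: 6762 × 0.966 = 6532
Group 3: 16615 × 0.95 = 15784
Group 4: 7600 × 0.94 = 7144
End of period: [3650, 6532, 15784, 7144]
Period 3.
Births: 6532 × 0.077 = 503  |  15784 × 0.312 = 4925 → total 5428
Group 2: 3650 × 0.966 = 3526
Group 3: 6532 × 0.95 = 6205
Group 4: 15784 × 0.94 = 14837
End of period: [5428, 3526, 6205, 14837]

5428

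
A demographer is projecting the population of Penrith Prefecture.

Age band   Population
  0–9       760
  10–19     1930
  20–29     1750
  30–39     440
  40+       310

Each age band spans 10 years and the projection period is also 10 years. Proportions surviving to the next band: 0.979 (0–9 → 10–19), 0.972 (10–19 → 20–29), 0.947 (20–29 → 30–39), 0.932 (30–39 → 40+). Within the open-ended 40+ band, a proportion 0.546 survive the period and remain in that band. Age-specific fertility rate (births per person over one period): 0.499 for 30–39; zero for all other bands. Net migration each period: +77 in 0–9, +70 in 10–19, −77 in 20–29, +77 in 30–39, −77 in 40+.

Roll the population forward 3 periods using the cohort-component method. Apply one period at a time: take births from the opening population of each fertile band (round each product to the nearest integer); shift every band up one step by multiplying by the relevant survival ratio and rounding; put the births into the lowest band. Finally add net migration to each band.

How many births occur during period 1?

Period 1.
Births: 440 * 0.499 = 220
10–19: 760 * 0.979 = 744
20–29: 1930 * 0.972 = 1876
30–39: 1750 * 0.947 = 1657
40+: 440 * 0.932 + 310 * 0.546 = 410 + 169 = 579
Net migration: 0–9 + 77 → 297; 10–19 + 70 → 814; 20–29 − 77 → 1799; 30–39 + 77 → 1734; 40+ − 77 → 502
→ [297, 814, 1799, 1734, 502]

220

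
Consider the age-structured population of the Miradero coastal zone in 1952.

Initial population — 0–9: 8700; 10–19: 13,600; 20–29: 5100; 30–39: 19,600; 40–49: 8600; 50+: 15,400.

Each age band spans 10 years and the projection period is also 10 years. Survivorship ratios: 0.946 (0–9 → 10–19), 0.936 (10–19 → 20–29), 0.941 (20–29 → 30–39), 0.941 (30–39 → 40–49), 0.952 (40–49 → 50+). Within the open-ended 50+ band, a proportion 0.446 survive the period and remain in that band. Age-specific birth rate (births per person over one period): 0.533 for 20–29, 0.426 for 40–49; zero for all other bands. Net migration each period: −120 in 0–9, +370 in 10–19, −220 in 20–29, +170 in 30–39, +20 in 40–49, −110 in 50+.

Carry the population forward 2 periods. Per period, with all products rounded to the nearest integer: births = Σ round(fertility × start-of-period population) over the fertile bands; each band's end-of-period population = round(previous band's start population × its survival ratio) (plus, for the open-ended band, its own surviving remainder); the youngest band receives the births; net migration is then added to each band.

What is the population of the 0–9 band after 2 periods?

14414

— Period 1 —
Births: 5100 × 0.533 = 2718, 8600 × 0.426 = 3664 → 6382
10–19: 8700 × 0.946 = 8230
20–29: 13600 × 0.936 = 12730
30–39: 5100 × 0.941 = 4799
40–49: 19600 × 0.941 = 18444
50+: 8600 × 0.952 + 15400 × 0.446 = 8187 + 6868 = 15055
Net migration: 0–9 − 120 → 6262; 10–19 + 370 → 8600; 20–29 − 220 → 12510; 30–39 + 170 → 4969; 40–49 + 20 → 18464; 50+ − 110 → 14945
Population now: 0–9=6262, 10–19=8600, 20–29=12510, 30–39=4969, 40–49=18464, 50+=14945
— Period 2 —
Births: 12510 × 0.533 = 6668, 18464 × 0.426 = 7866 → 14534
10–19: 6262 × 0.946 = 5924
20–29: 8600 × 0.936 = 8050
30–39: 12510 × 0.941 = 11772
40–49: 4969 × 0.941 = 4676
50+: 18464 × 0.952 + 14945 × 0.446 = 17578 + 6665 = 24243
Net migration: 0–9 − 120 → 14414; 10–19 + 370 → 6294; 20–29 − 220 → 7830; 30–39 + 170 → 11942; 40–49 + 20 → 4696; 50+ − 110 → 24133
Population now: 0–9=14414, 10–19=6294, 20–29=7830, 30–39=11942, 40–49=4696, 50+=24133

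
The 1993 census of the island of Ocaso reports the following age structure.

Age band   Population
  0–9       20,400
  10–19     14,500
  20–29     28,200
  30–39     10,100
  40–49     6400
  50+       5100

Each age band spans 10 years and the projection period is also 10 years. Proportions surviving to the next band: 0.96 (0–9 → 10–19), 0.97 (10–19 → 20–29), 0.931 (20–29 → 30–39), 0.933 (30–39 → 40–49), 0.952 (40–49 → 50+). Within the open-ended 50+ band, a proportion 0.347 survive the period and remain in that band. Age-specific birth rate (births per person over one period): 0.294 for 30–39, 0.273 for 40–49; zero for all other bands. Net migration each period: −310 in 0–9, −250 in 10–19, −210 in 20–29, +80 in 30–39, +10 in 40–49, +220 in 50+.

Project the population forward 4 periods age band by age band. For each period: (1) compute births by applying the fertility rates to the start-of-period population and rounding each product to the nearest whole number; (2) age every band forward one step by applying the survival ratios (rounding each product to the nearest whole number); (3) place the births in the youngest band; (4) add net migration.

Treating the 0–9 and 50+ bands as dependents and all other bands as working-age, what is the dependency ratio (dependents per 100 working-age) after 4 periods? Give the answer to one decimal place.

77.4

Call the groups 1 to 6, youngest first.
— Period 1 —
Births: 10100 × 0.294 = 2969, 6400 × 0.273 = 1747 — total 4716
Group 2: 20400 × 0.96 = 19584
Group 3: 14500 × 0.97 = 14065
Group 4: 28200 × 0.931 = 26254
Group 5: 10100 × 0.933 = 9423
Group 6: 6400 × 0.952 + 5100 × 0.347 = 6093 + 1770 = 7863
Net migration: Group 1 − 310 → 4406; Group 2 − 250 → 19334; Group 3 − 210 → 13855; Group 4 + 80 → 26334; Group 5 + 10 → 9433; Group 6 + 220 → 8083
→ [4406, 19334, 13855, 26334, 9433, 8083]
— Period 2 —
Births: 26334 × 0.294 = 7742, 9433 × 0.273 = 2575 — total 10317
Group 2: 4406 × 0.96 = 4230
Group 3: 19334 × 0.97 = 18754
Group 4: 13855 × 0.931 = 12899
Group 5: 26334 × 0.933 = 24570
Group 6: 9433 × 0.952 + 8083 × 0.347 = 8980 + 2805 = 11785
Net migration: Group 1 − 310 → 10007; Group 2 − 250 → 3980; Group 3 − 210 → 18544; Group 4 + 80 → 12979; Group 5 + 10 → 24580; Group 6 + 220 → 12005
→ [10007, 3980, 18544, 12979, 24580, 12005]
— Period 3 —
Births: 12979 × 0.294 = 3816, 24580 × 0.273 = 6710 — total 10526
Group 2: 10007 × 0.96 = 9607
Group 3: 3980 × 0.97 = 3861
Group 4: 18544 × 0.931 = 17264
Group 5: 12979 × 0.933 = 12109
Group 6: 24580 × 0.952 + 12005 × 0.347 = 23400 + 4166 = 27566
Net migration: Group 1 − 310 → 10216; Group 2 − 250 → 9357; Group 3 − 210 → 3651; Group 4 + 80 → 17344; Group 5 + 10 → 12119; Group 6 + 220 → 27786
→ [10216, 9357, 3651, 17344, 12119, 27786]
— Period 4 —
Births: 17344 × 0.294 = 5099, 12119 × 0.273 = 3308 — total 8407
Group 2: 10216 × 0.96 = 9807
Group 3: 9357 × 0.97 = 9076
Group 4: 3651 × 0.931 = 3399
Group 5: 17344 × 0.933 = 16182
Group 6: 12119 × 0.952 + 27786 × 0.347 = 11537 + 9642 = 21179
Net migration: Group 1 − 310 → 8097; Group 2 − 250 → 9557; Group 3 − 210 → 8866; Group 4 + 80 → 3479; Group 5 + 10 → 16192; Group 6 + 220 → 21399
→ [8097, 9557, 8866, 3479, 16192, 21399]
Dependents (band 0–9 + band 50+) = 8097 + 21399 = 29496; working-age = 38094; ratio = 29496/38094 × 100 = 77.4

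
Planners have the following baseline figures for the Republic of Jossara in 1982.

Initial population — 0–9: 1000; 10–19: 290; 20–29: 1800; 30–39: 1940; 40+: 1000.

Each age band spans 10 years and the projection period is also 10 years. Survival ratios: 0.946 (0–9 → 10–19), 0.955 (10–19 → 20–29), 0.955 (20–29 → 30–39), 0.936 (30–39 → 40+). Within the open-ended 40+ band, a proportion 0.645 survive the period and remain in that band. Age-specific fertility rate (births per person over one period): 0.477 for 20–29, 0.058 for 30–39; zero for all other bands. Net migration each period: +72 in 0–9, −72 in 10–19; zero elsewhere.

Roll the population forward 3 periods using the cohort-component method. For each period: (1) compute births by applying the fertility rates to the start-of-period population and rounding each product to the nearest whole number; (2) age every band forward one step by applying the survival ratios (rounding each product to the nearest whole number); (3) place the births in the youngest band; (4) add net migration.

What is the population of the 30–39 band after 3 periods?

After projecting period 1:
Births: 1800 × 0.477 = 859, 1940 × 0.058 = 113 ⇒ total 972
10–19: 1000 × 0.946 = 946
20–29: 290 × 0.955 = 277
30–39: 1800 × 0.955 = 1719
40+: 1940 × 0.936 + 1000 × 0.645 = 1816 + 645 = 2461
Net migration: 0–9 + 72 → 1044; 10–19 − 72 → 874
Giving 1044 / 874 / 277 / 1719 / 2461.
After projecting period 2:
Births: 277 × 0.477 = 132, 1719 × 0.058 = 100 ⇒ total 232
10–19: 1044 × 0.946 = 988
20–29: 874 × 0.955 = 835
30–39: 277 × 0.955 = 265
40+: 1719 × 0.936 + 2461 × 0.645 = 1609 + 1587 = 3196
Net migration: 0–9 + 72 → 304; 10–19 − 72 → 916
Giving 304 / 916 / 835 / 265 / 3196.
After projecting period 3:
Births: 835 × 0.477 = 398, 265 × 0.058 = 15 ⇒ total 413
10–19: 304 × 0.946 = 288
20–29: 916 × 0.955 = 875
30–39: 835 × 0.955 = 797
40+: 265 × 0.936 + 3196 × 0.645 = 248 + 2061 = 2309
Net migration: 0–9 + 72 → 485; 10–19 − 72 → 216
Giving 485 / 216 / 875 / 797 / 2309.

797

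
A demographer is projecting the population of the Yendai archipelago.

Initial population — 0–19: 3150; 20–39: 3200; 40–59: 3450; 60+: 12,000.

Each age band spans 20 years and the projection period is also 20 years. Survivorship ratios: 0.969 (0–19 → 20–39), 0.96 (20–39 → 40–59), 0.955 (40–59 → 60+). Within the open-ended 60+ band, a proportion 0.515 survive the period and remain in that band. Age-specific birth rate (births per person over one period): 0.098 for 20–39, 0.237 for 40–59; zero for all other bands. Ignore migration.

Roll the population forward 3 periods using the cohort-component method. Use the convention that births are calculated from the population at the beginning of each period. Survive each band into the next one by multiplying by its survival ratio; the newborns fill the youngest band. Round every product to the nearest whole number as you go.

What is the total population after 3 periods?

Let group 1 be 0–19 through group 4 = 60+.
— Period 1 —
Births: 3200 * 0.098 = 314  |  3450 * 0.237 = 818 → 1132
Group 2: 3150 * 0.969 = 3052
Group 3: 3200 * 0.96 = 3072
Group 4: 3450 * 0.955 + 12000 * 0.515 = 3295 + 6180 = 9475
End of period: [1132, 3052, 3072, 9475]
— Period 2 —
Births: 3052 * 0.098 = 299  |  3072 * 0.237 = 728 → 1027
Group 2: 1132 * 0.969 = 1097
Group 3: 3052 * 0.96 = 2930
Group 4: 3072 * 0.955 + 9475 * 0.515 = 2934 + 4880 = 7814
End of period: [1027, 1097, 2930, 7814]
— Period 3 —
Births: 1097 * 0.098 = 108  |  2930 * 0.237 = 694 → 802
Group 2: 1027 * 0.969 = 995
Group 3: 1097 * 0.96 = 1053
Group 4: 2930 * 0.955 + 7814 * 0.515 = 2798 + 4024 = 6822
End of period: [802, 995, 1053, 6822]
Total after period 3: 802 + 995 + 1053 + 6822 = 9672

9672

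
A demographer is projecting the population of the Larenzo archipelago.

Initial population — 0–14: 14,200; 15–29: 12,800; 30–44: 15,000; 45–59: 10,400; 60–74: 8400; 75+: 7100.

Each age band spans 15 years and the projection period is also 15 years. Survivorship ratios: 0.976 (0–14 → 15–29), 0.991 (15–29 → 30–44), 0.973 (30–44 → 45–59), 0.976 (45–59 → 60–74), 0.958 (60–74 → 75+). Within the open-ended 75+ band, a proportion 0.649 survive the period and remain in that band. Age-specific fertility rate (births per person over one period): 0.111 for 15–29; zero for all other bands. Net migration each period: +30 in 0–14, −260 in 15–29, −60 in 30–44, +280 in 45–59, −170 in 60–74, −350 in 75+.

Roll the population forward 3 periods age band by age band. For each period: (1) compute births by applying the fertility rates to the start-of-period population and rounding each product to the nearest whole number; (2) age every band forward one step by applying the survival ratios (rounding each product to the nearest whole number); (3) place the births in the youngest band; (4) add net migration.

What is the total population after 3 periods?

(Groups numbered youngest = 1 to oldest = 6.)
Period 1:
Births: 12800 * 0.111 = 1421
Group 2: 14200 * 0.976 = 13859
Group 3: 12800 * 0.991 = 12685
Group 4: 15000 * 0.973 = 14595
Group 5: 10400 * 0.976 = 10150
Group 6: 8400 * 0.958 + 7100 * 0.649 = 8047 + 4608 = 12655
Net migration: Group 1 + 30 → 1451; Group 2 − 260 → 13599; Group 3 − 60 → 12625; Group 4 + 280 → 14875; Group 5 − 170 → 9980; Group 6 − 350 → 12305
Population now: 0–14=1451, 15–29=13599, 30–44=12625, 45–59=14875, 60–74=9980, 75+=12305
Period 2:
Births: 13599 * 0.111 = 1509
Group 2: 1451 * 0.976 = 1416
Group 3: 13599 * 0.991 = 13477
Group 4: 12625 * 0.973 = 12284
Group 5: 14875 * 0.976 = 14518
Group 6: 9980 * 0.958 + 12305 * 0.649 = 9561 + 7986 = 17547
Net migration: Group 1 + 30 → 1539; Group 2 − 260 → 1156; Group 3 − 60 → 13417; Group 4 + 280 → 12564; Group 5 − 170 → 14348; Group 6 − 350 → 17197
Population now: 0–14=1539, 15–29=1156, 30–44=13417, 45–59=12564, 60–74=14348, 75+=17197
Period 3:
Births: 1156 * 0.111 = 128
Group 2: 1539 * 0.976 = 1502
Group 3: 1156 * 0.991 = 1146
Group 4: 13417 * 0.973 = 13055
Group 5: 12564 * 0.976 = 12262
Group 6: 14348 * 0.958 + 17197 * 0.649 = 13745 + 11161 = 24906
Net migration: Group 1 + 30 → 158; Group 2 − 260 → 1242; Group 3 − 60 → 1086; Group 4 + 280 → 13335; Group 5 − 170 → 12092; Group 6 − 350 → 24556
Population now: 0–14=158, 15–29=1242, 30–44=1086, 45–59=13335, 60–74=12092, 75+=24556
Total after period 3: 158 + 1242 + 1086 + 13335 + 12092 + 24556 = 52469

52469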